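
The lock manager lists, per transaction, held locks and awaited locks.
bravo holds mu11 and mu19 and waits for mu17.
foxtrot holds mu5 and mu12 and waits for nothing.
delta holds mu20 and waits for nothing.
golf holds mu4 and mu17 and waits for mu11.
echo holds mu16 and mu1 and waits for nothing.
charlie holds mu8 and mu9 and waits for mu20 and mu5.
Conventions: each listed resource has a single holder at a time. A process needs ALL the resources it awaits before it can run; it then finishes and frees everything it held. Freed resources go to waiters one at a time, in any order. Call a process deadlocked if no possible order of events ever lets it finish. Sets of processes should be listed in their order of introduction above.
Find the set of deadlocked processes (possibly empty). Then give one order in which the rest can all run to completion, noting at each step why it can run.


The deadlocked set is bravo and golf.
Key observation: along bravo -> golf -> bravo, each member waits on what the next one holds — a deadlock; no other process is dragged down with it.
One completion order for the rest: delta, echo, foxtrot, charlie.
Verifying each step:
  run delta (it waits on nothing); releases mu20
  run echo (it waits on nothing); releases mu16 and mu1
  run foxtrot (it waits on nothing); releases mu5 and mu12
  charlie: everything it awaited (mu20 and mu5) is free; runs, freeing mu8 and mu9


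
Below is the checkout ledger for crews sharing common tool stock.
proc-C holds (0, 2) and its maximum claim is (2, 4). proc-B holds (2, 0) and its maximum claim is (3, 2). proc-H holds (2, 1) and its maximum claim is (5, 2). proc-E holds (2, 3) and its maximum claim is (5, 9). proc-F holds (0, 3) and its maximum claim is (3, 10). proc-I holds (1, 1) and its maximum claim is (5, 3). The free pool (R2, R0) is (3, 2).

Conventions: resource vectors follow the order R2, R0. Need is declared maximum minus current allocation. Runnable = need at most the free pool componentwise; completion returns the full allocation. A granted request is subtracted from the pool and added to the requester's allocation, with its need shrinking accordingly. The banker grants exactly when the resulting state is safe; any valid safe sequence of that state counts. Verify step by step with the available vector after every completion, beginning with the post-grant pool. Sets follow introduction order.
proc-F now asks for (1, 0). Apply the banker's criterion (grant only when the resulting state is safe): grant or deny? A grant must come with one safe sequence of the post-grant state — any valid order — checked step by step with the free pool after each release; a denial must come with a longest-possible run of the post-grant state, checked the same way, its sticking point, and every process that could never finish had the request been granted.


GRANT — the state after the grant stays safe, e.g. via proc-B, proc-I, proc-H, proc-C, proc-E, proc-F.
Key observation: (2, 2) free after granting still covers proc-B first, and each release covers the next.
Verifying the post-grant state step by step:
  pool = (2, 2)
  run proc-B (needs (1, 2), free (2, 2)); after release of (2, 0) the pool is (4, 2)
  run proc-I (needs (4, 2), free (4, 2)); after release of (1, 1) the pool is (5, 3)
  run proc-H (needs (3, 1), free (5, 3)); after release of (2, 1) the pool is (7, 4)
  run proc-C (needs (2, 2), free (7, 4)); after release of (0, 2) the pool is (7, 6)
  run proc-E (needs (3, 6), free (7, 6)); after release of (2, 3) the pool is (9, 9)
  run proc-F (needs (2, 7), free (9, 9)); after release of (1, 3) the pool is (10, 12)


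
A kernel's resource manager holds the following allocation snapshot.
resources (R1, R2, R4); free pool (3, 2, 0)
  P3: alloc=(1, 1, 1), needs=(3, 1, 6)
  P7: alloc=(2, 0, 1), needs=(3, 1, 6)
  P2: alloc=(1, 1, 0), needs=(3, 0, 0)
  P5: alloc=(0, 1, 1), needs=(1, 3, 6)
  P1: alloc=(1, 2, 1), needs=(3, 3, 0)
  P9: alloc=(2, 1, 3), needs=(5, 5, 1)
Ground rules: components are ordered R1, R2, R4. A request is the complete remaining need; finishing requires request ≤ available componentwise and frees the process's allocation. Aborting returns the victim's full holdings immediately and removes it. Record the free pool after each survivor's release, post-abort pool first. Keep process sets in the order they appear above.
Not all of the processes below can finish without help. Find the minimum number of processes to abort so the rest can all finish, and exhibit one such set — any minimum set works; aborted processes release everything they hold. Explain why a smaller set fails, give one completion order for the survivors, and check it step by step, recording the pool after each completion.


Abort P3 and P7.
Key observation: before aborting P3 and P7, P5 was permanently blocked — no order could ever run it; afterwards it completes at step 4.
Minimality, checking each single-abort alternative: P3 alone leaves P7 blocked (short on R4); P7 alone leaves P3 blocked (short on R4); P2 alone leaves P3 blocked (short on R4); P5 alone leaves P3 blocked (short on R4); P1 alone leaves P3 blocked (short on R4); P9 alone leaves P3 blocked (short on R4).
One survivor order: P1, P9, P2, P5. Check, step by step (post-abort pool first):
  pool = (6, 3, 2)
  P1 needs (3, 3, 0) <= (6, 3, 2) -> finishes; pool += (1, 2, 1) = (7, 5, 3)
  P9 needs (5, 5, 1) <= (7, 5, 3) -> finishes; pool += (2, 1, 3) = (9, 6, 6)
  P2 needs (3, 0, 0) <= (9, 6, 6) -> finishes; pool += (1, 1, 0) = (10, 7, 6)
  P5 needs (1, 3, 6) <= (10, 7, 6) -> finishes; pool += (0, 1, 1) = (10, 8, 7)


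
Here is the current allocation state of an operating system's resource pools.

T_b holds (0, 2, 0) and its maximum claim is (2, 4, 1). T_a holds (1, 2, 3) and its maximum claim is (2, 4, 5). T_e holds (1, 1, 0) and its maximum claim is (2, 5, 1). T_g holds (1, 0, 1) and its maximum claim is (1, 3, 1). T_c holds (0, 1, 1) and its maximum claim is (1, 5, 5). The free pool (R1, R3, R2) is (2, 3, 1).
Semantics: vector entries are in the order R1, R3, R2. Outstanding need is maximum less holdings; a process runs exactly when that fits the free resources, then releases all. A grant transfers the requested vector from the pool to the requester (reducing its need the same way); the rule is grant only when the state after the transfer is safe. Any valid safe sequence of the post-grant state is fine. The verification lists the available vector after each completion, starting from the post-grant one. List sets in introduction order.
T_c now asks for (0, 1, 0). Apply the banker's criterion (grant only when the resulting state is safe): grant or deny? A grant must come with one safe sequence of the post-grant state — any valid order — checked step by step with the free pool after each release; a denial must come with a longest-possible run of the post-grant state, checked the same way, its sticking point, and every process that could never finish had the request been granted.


GRANT. The post-grant state is safe; one safe sequence: T_b, T_e, T_g, T_a, T_c.
Key observation: after the grant the pool drops to (2, 2, 1), which still lets T_b finish first and unwind the rest.
Step-by-step check of the post-grant state:
  pool = (2, 2, 1)
  T_b needs (2, 2, 1) <= (2, 2, 1) -> finishes; pool += (0, 2, 0) = (2, 4, 1)
  T_e needs (1, 4, 1) <= (2, 4, 1) -> finishes; pool += (1, 1, 0) = (3, 5, 1)
  T_g needs (0, 3, 0) <= (3, 5, 1) -> finishes; pool += (1, 0, 1) = (4, 5, 2)
  T_a needs (1, 2, 2) <= (4, 5, 2) -> finishes; pool += (1, 2, 3) = (5, 7, 5)
  T_c needs (1, 3, 4) <= (5, 7, 5) -> finishes; pool += (0, 2, 1) = (5, 9, 6)


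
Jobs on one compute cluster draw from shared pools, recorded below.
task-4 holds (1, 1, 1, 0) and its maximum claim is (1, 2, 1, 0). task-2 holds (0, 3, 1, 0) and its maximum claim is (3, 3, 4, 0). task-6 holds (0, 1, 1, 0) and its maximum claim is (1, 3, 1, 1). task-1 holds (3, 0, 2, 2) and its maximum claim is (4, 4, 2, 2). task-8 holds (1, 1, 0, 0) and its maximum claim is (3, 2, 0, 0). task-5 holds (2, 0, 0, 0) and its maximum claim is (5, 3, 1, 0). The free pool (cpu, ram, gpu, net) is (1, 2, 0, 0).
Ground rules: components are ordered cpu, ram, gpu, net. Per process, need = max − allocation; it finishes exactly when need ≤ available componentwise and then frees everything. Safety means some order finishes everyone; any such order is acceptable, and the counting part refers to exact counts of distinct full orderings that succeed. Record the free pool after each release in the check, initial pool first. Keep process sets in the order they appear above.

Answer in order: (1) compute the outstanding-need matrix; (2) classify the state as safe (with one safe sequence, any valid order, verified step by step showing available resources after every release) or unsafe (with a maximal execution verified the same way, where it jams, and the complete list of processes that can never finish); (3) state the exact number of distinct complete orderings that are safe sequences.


(1) Need matrix, components ordered cpu, ram, gpu, net:
  task-4: (0, 1, 0, 0)
  task-2: (3, 0, 3, 0)
  task-6: (1, 2, 0, 1)
  task-1: (1, 4, 0, 0)
  task-8: (2, 1, 0, 0)
  task-5: (3, 3, 1, 0)
(2) SAFE, for example via the order task-4, task-8, task-1, task-2, task-5, task-6.
Key observation: the first exact fit in this order is task-8 — it needs (2, 1, 0, 0) with (2, 3, 1, 0) free, meeting a requested resource to the last unit.
Walking it through:
  pool = (1, 2, 0, 0)
  task-4 needs (0, 1, 0, 0) <= (1, 2, 0, 0) -> finishes; pool += (1, 1, 1, 0) = (2, 3, 1, 0)
  task-8 needs (2, 1, 0, 0) <= (2, 3, 1, 0) -> finishes; pool += (1, 1, 0, 0) = (3, 4, 1, 0)
  task-1 needs (1, 4, 0, 0) <= (3, 4, 1, 0) -> finishes; pool += (3, 0, 2, 2) = (6, 4, 3, 2)
  task-2 needs (3, 0, 3, 0) <= (6, 4, 3, 2) -> finishes; pool += (0, 3, 1, 0) = (6, 7, 4, 2)
  task-5 needs (3, 3, 1, 0) <= (6, 7, 4, 2) -> finishes; pool += (2, 0, 0, 0) = (8, 7, 4, 2)
  task-6 needs (1, 2, 0, 1) <= (8, 7, 4, 2) -> finishes; pool += (0, 1, 1, 0) = (8, 8, 5, 2)
(3) The exact count: 8 of the possible complete orderings are safe sequences.


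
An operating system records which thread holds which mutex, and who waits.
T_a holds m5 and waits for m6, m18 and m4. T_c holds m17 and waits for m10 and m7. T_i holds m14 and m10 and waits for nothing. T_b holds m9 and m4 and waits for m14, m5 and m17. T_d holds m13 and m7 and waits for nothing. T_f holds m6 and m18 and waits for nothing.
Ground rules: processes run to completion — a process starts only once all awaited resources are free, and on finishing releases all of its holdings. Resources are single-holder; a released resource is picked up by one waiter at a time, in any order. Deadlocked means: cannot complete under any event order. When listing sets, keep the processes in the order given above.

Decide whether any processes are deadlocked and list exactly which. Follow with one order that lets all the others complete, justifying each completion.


The deadlocked set is T_a and T_b.
Key observation: the wait chain closes on itself along T_a -> T_b -> T_a; no other process is dragged down with it.
The rest can finish in the order T_d, T_f, T_i, T_c.
Step-by-step check:
  T_d: no waits; runs immediately, freeing m13 and m7
  T_f: no waits; runs immediately, freeing m6 and m18
  T_i: no waits; runs immediately, freeing m14 and m10
  run T_c (all its waits — m10 and m7 — are resolved); releases m17


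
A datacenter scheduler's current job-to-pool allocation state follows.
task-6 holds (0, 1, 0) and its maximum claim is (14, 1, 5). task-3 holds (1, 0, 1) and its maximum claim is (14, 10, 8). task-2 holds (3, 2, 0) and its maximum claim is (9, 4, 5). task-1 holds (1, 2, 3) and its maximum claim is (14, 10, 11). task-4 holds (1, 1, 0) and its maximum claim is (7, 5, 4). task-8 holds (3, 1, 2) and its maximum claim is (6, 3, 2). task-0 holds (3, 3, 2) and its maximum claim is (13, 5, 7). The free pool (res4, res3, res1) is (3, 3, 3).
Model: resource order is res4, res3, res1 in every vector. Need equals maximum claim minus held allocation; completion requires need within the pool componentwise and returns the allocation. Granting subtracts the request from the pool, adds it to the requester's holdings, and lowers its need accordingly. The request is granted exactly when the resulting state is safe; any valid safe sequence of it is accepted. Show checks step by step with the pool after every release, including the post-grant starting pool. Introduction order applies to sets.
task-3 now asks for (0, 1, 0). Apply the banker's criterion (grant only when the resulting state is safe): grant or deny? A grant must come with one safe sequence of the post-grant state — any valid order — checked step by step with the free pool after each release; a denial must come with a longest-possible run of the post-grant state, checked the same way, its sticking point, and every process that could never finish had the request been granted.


GRANT — the state after the grant stays safe, e.g. via task-8, task-2, task-4, task-0, task-3, task-6, task-1.
Key observation: with (3, 2, 3) left after the transfer, task-8 can run at once — the state stays safe.
Verifying the post-grant state step by step:
  pool = (3, 2, 3)
  task-8 needs (3, 2, 0) <= (3, 2, 3) -> finishes; pool += (3, 1, 2) = (6, 3, 5)
  task-2 needs (6, 2, 5) <= (6, 3, 5) -> finishes; pool += (3, 2, 0) = (9, 5, 5)
  task-4 needs (6, 4, 4) <= (9, 5, 5) -> finishes; pool += (1, 1, 0) = (10, 6, 5)
  task-0 needs (10, 2, 5) <= (10, 6, 5) -> finishes; pool += (3, 3, 2) = (13, 9, 7)
  task-3 needs (13, 9, 7) <= (13, 9, 7) -> finishes; pool += (1, 1, 1) = (14, 10, 8)
  task-6 needs (14, 0, 5) <= (14, 10, 8) -> finishes; pool += (0, 1, 0) = (14, 11, 8)
  task-1 needs (13, 8, 8) <= (14, 11, 8) -> finishes; pool += (1, 2, 3) = (15, 13, 11)


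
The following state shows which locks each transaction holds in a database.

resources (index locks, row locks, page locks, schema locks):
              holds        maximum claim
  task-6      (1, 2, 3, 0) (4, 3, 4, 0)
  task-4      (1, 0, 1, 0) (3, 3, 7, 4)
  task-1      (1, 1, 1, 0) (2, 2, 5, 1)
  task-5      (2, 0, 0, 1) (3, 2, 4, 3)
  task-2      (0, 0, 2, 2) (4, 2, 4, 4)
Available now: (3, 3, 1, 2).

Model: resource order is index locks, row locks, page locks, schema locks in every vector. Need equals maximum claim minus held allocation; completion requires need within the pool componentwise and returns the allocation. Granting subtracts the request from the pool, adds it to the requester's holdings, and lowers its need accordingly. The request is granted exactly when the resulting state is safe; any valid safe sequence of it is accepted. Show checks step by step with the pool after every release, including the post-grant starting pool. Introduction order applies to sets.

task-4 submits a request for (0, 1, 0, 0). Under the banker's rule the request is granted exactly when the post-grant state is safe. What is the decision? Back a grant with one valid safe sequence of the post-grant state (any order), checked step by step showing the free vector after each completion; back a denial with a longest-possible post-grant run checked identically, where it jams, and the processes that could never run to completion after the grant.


GRANT: granting preserves safety; a valid post-grant sequence is task-6, task-2, task-1, task-5, task-4.
Key observation: post-grant, (3, 2, 1, 2) remains, and an order beginning with task-6 completes everyone.
Check on the post-grant state, step by step:
  pool = (3, 2, 1, 2)
  run task-6 (needs (3, 1, 1, 0), free (3, 2, 1, 2)); after release of (1, 2, 3, 0) the pool is (4, 4, 4, 2)
  run task-2 (needs (4, 2, 2, 2), free (4, 4, 4, 2)); after release of (0, 0, 2, 2) the pool is (4, 4, 6, 4)
  run task-1 (needs (1, 1, 4, 1), free (4, 4, 6, 4)); after release of (1, 1, 1, 0) the pool is (5, 5, 7, 4)
  run task-5 (needs (1, 2, 4, 2), free (5, 5, 7, 4)); after release of (2, 0, 0, 1) the pool is (7, 5, 7, 5)
  run task-4 (needs (2, 2, 6, 4), free (7, 5, 7, 5)); after release of (1, 1, 1, 0) the pool is (8, 6, 8, 5)


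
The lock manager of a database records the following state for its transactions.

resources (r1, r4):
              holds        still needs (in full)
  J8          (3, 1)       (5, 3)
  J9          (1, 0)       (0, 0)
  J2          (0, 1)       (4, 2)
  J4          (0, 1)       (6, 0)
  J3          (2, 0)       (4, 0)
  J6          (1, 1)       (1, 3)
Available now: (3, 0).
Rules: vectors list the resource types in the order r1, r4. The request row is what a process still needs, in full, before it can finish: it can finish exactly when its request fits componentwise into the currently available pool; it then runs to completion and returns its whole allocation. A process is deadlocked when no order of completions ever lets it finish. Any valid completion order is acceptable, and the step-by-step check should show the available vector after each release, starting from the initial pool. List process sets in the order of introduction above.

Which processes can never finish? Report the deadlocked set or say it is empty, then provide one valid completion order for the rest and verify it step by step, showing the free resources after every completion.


Deadlocked: J8, J2 and J6.
Key observation: once J9, J3, J4 finish, the pool peaks at (6, 1) — and every remaining process still needs more r4 than that.
The rest can finish in the order J9, J3, J4. Verifying each step:
  pool = (3, 0)
  J9: need (0, 0) fits (3, 0); releases (1, 0), pool now (4, 0)
  J3: need (4, 0) fits (4, 0); releases (2, 0), pool now (6, 0)
  J4: need (6, 0) fits (6, 0); releases (0, 1), pool now (6, 1)
None of the blocked processes ever fits:
  J8 still needs (5, 3) but only (6, 1) is free — short on r4
  J2 still needs (4, 2) but only (6, 1) is free — short on r4
  J6 still needs (1, 3) but only (6, 1) is free — short on r4


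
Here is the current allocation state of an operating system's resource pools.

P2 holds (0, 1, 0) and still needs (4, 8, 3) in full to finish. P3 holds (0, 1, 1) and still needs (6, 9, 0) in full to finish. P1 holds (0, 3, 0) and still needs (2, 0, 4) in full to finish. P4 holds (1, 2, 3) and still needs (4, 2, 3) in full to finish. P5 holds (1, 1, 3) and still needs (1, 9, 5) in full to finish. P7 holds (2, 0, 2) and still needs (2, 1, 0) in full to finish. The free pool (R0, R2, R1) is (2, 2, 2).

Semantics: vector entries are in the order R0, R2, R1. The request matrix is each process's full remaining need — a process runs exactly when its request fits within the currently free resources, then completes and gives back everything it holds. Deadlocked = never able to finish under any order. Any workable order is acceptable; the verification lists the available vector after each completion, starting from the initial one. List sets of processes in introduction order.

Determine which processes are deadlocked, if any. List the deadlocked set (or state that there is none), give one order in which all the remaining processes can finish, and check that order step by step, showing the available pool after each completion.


The deadlocked set is P2, P3 and P5.
Key observation: the pool after P7, P4, P1 is (5, 7, 7); every surviving request exceeds it in R2, so progress ends there.
One completion order for the rest: P7, P4, P1. Step-by-step check:
  pool = (2, 2, 2)
  P7: need (2, 1, 0) fits (2, 2, 2); releases (2, 0, 2), pool now (4, 2, 4)
  P4: need (4, 2, 3) fits (4, 2, 4); releases (1, 2, 3), pool now (5, 4, 7)
  P1: need (2, 0, 4) fits (5, 4, 7); releases (0, 3, 0), pool now (5, 7, 7)
None of the blocked processes ever fits:
  blocked: P2 wants (4, 8, 3), pool (5, 7, 7) — not enough R2
  blocked: P3 wants (6, 9, 0), pool (5, 7, 7) — not enough R0 and R2
  blocked: P5 wants (1, 9, 5), pool (5, 7, 7) — not enough R2


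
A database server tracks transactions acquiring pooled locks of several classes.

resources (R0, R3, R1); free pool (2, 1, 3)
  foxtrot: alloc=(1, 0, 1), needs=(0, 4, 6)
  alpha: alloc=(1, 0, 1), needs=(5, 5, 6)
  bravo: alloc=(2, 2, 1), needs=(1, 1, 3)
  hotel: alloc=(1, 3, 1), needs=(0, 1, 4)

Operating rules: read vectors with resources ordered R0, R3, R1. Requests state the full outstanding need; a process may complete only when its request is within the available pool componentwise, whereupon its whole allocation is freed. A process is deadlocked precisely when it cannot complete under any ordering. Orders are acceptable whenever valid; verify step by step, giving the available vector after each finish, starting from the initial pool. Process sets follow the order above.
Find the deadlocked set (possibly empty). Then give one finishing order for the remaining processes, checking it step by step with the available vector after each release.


The deadlocked set is foxtrot and alpha.
Key observation: the wall is R1: completing bravo, hotel brings the pool only to (5, 6, 5), and all the rest need more.
A valid finishing order for the others: bravo, hotel. Walking it through:
  pool = (2, 1, 3)
  run bravo (needs (1, 1, 3), free (2, 1, 3)); after release of (2, 2, 1) the pool is (4, 3, 4)
  run hotel (needs (0, 1, 4), free (4, 3, 4)); after release of (1, 3, 1) the pool is (5, 6, 5)
None of the blocked processes ever fits:
  foxtrot cannot run: need (0, 4, 6) vs free (5, 6, 5) (insufficient R1)
  alpha cannot run: need (5, 5, 6) vs free (5, 6, 5) (insufficient R1)


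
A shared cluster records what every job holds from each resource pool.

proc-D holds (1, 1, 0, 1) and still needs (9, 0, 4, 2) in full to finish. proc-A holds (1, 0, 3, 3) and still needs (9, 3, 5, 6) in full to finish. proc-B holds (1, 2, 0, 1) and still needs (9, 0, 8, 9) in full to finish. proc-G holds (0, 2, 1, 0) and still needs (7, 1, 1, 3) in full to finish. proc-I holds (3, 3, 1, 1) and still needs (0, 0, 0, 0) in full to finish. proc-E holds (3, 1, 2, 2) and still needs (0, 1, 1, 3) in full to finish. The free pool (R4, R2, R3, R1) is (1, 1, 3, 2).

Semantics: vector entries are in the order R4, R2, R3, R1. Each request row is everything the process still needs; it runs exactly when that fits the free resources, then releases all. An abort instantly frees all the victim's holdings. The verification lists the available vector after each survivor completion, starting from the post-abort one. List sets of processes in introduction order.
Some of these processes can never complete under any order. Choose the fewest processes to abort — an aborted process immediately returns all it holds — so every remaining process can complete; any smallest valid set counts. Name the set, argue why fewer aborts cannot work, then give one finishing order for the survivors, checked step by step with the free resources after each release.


The answer: abort proc-D and proc-B.
Key observation: the returned (2, 3, 0, 2) from proc-D and proc-B is what brings proc-A — unrunnable before, under any order — into play at step 3.
Why nothing smaller works — every single abort fails: proc-D alone leaves proc-A blocked (short on R4); proc-A alone leaves proc-D blocked (short on R4); proc-B alone leaves proc-D blocked (short on R4); proc-G alone leaves proc-D blocked (short on R4); proc-I alone leaves proc-D blocked (short on R4); proc-E alone leaves proc-D blocked (short on R4).
One survivor order: proc-I, proc-E, proc-A, proc-G. Verifying each step (post-abort pool first):
  pool = (3, 4, 3, 4)
  proc-I: need (0, 0, 0, 0) fits (3, 4, 3, 4); releases (3, 3, 1, 1), pool now (6, 7, 4, 5)
  proc-E: need (0, 1, 1, 3) fits (6, 7, 4, 5); releases (3, 1, 2, 2), pool now (9, 8, 6, 7)
  proc-A: need (9, 3, 5, 6) fits (9, 8, 6, 7); releases (1, 0, 3, 3), pool now (10, 8, 9, 10)
  proc-G: need (7, 1, 1, 3) fits (10, 8, 9, 10); releases (0, 2, 1, 0), pool now (10, 10, 10, 10)


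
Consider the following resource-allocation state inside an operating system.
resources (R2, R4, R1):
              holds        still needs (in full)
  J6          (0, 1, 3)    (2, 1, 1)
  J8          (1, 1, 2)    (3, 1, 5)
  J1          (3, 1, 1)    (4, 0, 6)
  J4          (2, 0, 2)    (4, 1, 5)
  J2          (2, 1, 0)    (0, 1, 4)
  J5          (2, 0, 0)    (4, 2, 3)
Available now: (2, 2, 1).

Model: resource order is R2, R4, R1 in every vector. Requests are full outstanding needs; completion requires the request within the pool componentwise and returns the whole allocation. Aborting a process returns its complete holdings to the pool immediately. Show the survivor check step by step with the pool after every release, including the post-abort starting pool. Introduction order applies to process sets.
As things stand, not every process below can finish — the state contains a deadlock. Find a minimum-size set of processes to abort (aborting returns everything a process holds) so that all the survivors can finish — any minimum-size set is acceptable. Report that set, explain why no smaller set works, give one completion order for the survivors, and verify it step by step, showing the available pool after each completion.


Abort J8.
Key observation: the returned (1, 1, 2) from J8 is what brings J4 — unrunnable before, under any order — into play at step 3.
Why nothing smaller works: aborting no one leaves the state deadlocked as given.
The survivors complete as J6, J2, J4, J5, J1. Check, step by step (starting from the post-abort pool):
  pool = (3, 3, 3)
  J6 needs (2, 1, 1) <= (3, 3, 3) -> finishes; pool += (0, 1, 3) = (3, 4, 6)
  J2 needs (0, 1, 4) <= (3, 4, 6) -> finishes; pool += (2, 1, 0) = (5, 5, 6)
  J4 needs (4, 1, 5) <= (5, 5, 6) -> finishes; pool += (2, 0, 2) = (7, 5, 8)
  J5 needs (4, 2, 3) <= (7, 5, 8) -> finishes; pool += (2, 0, 0) = (9, 5, 8)
  J1 needs (4, 0, 6) <= (9, 5, 8) -> finishes; pool += (3, 1, 1) = (12, 6, 9)


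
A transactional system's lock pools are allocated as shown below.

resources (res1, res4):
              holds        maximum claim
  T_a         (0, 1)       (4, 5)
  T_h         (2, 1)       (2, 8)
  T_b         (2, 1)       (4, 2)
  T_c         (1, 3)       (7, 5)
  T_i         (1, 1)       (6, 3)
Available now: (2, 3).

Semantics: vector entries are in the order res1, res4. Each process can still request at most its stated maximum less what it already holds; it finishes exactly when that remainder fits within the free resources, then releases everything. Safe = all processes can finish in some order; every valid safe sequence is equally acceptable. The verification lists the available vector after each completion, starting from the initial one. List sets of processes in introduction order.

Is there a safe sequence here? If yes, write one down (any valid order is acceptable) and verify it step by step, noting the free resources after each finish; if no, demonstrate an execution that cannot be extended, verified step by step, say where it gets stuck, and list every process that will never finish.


The state is UNSAFE.
Key observation: after T_b, T_a the pool peaks at (4, 5), and each blocked process is short somewhere: T_h on res4; T_c on res1; T_i on res1.
Going as far as possible: T_b, T_a; after that, nothing fits. Verifying each step:
  pool = (2, 3)
  T_b: need (2, 1) fits (2, 3); releases (2, 1), pool now (4, 4)
  T_a: need (4, 4) fits (4, 4); releases (0, 1), pool now (4, 5)
  T_h cannot run: need (0, 7) vs free (4, 5) (insufficient res4)
  T_c cannot run: need (6, 2) vs free (4, 5) (insufficient res1)
  T_i cannot run: need (5, 2) vs free (4, 5) (insufficient res1)
Never able to finish: T_h, T_c and T_i.


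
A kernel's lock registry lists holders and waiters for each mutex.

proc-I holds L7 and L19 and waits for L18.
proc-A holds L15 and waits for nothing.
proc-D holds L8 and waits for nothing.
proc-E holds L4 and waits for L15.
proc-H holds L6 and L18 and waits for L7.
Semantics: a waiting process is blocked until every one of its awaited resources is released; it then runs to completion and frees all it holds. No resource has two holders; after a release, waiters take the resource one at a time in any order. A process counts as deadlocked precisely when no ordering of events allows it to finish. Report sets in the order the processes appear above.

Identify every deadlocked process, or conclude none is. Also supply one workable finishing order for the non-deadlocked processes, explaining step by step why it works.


The deadlocked set is proc-I and proc-H.
Key observation: nobody on the ring proc-I -> proc-H -> proc-I can start until another member finishes, which never happens; no other process is dragged down with it.
A valid finishing order for the others: proc-A, proc-E, proc-D.
Walking it through:
  proc-A waits on nothing -> runs at once and releases L15
  run proc-E (all its waits — L15 — are resolved); releases L4
  proc-D waits on nothing -> runs at once and releases L8


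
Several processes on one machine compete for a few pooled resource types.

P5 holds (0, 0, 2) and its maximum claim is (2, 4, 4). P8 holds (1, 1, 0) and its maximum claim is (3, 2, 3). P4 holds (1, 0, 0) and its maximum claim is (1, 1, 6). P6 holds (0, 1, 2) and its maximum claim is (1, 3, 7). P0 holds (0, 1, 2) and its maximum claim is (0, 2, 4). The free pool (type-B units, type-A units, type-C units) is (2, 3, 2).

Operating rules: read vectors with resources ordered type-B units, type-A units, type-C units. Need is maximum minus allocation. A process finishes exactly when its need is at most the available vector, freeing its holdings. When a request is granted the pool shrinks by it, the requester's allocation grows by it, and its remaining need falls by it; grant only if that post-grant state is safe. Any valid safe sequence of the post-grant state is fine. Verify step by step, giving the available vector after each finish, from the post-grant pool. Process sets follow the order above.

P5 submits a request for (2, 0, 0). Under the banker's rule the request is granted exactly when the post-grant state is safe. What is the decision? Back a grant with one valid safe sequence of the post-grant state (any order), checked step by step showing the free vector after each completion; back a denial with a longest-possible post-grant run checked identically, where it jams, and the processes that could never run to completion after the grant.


GRANT — the state after the grant stays safe, e.g. via P0, P5, P4, P6, P8.
Key observation: even at the reduced pool (0, 3, 2), P0 fits immediately, so safety survives the grant.
Verifying the post-grant state step by step:
  pool = (0, 3, 2)
  P0 needs (0, 1, 2) <= (0, 3, 2) -> finishes; pool += (0, 1, 2) = (0, 4, 4)
  P5 needs (0, 4, 2) <= (0, 4, 4) -> finishes; pool += (2, 0, 2) = (2, 4, 6)
  P4 needs (0, 1, 6) <= (2, 4, 6) -> finishes; pool += (1, 0, 0) = (3, 4, 6)
  P6 needs (1, 2, 5) <= (3, 4, 6) -> finishes; pool += (0, 1, 2) = (3, 5, 8)
  P8 needs (2, 1, 3) <= (3, 5, 8) -> finishes; pool += (1, 1, 0) = (4, 6, 8)


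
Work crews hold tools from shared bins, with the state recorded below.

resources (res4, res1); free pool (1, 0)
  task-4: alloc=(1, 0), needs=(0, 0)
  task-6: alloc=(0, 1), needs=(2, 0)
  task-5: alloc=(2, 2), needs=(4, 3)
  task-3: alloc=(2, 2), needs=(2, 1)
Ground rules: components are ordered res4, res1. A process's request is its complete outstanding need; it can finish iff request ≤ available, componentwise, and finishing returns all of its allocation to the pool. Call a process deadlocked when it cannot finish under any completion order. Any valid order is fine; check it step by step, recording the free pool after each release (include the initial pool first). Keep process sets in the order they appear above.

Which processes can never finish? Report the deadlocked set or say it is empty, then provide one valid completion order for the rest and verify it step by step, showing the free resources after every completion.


The deadlocked set is empty.
Key observation: there is always a runnable process — task-4 first — so the state unwinds completely.
A valid finishing order for the others: task-4, task-6, task-3, task-5. Step-by-step check:
  pool = (1, 0)
  run task-4 (needs (0, 0), free (1, 0)); after release of (1, 0) the pool is (2, 0)
  run task-6 (needs (2, 0), free (2, 0)); after release of (0, 1) the pool is (2, 1)
  run task-3 (needs (2, 1), free (2, 1)); after release of (2, 2) the pool is (4, 3)
  run task-5 (needs (4, 3), free (4, 3)); after release of (2, 2) the pool is (6, 5)


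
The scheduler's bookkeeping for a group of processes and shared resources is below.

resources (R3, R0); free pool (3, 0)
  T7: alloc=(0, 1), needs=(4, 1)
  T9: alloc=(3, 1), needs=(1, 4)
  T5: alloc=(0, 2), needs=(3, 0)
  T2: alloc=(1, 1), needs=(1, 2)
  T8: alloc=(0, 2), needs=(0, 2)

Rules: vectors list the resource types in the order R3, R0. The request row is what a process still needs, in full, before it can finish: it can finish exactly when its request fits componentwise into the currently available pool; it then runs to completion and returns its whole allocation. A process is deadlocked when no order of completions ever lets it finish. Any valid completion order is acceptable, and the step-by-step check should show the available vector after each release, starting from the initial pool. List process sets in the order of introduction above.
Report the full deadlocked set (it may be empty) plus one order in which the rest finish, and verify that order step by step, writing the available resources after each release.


The deadlocked set is empty.
Key observation: T5 fits the free pool immediately, and its release cascades until everyone finishes.
The rest can finish in the order T5, T2, T7, T9, T8. Step-by-step check:
  pool = (3, 0)
  T5: need (3, 0) fits (3, 0); releases (0, 2), pool now (3, 2)
  T2: need (1, 2) fits (3, 2); releases (1, 1), pool now (4, 3)
  T7: need (4, 1) fits (4, 3); releases (0, 1), pool now (4, 4)
  T9: need (1, 4) fits (4, 4); releases (3, 1), pool now (7, 5)
  T8: need (0, 2) fits (7, 5); releases (0, 2), pool now (7, 7)


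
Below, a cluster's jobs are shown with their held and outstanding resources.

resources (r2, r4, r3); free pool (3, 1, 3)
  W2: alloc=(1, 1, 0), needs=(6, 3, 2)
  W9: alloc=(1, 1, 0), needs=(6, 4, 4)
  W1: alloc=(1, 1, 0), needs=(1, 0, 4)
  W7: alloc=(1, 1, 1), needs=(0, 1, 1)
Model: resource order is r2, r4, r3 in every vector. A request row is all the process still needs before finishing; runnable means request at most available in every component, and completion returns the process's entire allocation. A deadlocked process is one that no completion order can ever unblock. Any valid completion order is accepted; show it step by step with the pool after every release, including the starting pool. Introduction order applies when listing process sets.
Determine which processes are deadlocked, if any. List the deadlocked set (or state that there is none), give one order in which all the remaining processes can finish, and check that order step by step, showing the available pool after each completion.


The deadlocked set is W2 and W9.
Key observation: the wall is r2: completing W7, W1 brings the pool only to (5, 3, 4), and all the rest need more.
A valid finishing order for the others: W7, W1. Check, step by step:
  pool = (3, 1, 3)
  run W7 (needs (0, 1, 1), free (3, 1, 3)); after release of (1, 1, 1) the pool is (4, 2, 4)
  run W1 (needs (1, 0, 4), free (4, 2, 4)); after release of (1, 1, 0) the pool is (5, 3, 4)
The blocked processes can never fit:
  W2 still needs (6, 3, 2) but only (5, 3, 4) is free — short on r2
  W9 still needs (6, 4, 4) but only (5, 3, 4) is free — short on r2 and r4


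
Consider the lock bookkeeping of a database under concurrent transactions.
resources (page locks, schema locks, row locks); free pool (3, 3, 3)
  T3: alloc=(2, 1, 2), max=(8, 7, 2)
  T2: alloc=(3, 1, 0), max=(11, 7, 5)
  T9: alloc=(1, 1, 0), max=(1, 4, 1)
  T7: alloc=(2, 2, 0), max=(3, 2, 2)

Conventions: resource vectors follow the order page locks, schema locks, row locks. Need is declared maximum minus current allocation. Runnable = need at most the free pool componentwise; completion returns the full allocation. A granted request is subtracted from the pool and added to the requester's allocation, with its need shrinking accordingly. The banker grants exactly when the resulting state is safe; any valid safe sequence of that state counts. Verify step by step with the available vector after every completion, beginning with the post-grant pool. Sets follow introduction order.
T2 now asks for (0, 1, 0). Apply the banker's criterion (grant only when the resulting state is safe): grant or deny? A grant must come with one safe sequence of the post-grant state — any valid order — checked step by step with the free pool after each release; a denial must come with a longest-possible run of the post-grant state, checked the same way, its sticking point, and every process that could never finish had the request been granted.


DENY. Granting would leave the state unsafe.
Key observation: after T7, T9 the pool peaks at (6, 5, 3), and each blocked process is short somewhere: T3 on schema locks; T2 on page locks, row locks.
Pretend the grant happened; the run T7, T9 goes as far as possible. Verifying each step:
  pool = (3, 2, 3)
  T7 needs (1, 0, 2) <= (3, 2, 3) -> finishes; pool += (2, 2, 0) = (5, 4, 3)
  T9 needs (0, 3, 1) <= (5, 4, 3) -> finishes; pool += (1, 1, 0) = (6, 5, 3)
  T3 still needs (6, 6, 0) but only (6, 5, 3) is free — short on schema locks
  T2 still needs (8, 5, 5) but only (6, 5, 3) is free — short on page locks and row locks
Post-grant, the permanently blocked set is T3 and T2.


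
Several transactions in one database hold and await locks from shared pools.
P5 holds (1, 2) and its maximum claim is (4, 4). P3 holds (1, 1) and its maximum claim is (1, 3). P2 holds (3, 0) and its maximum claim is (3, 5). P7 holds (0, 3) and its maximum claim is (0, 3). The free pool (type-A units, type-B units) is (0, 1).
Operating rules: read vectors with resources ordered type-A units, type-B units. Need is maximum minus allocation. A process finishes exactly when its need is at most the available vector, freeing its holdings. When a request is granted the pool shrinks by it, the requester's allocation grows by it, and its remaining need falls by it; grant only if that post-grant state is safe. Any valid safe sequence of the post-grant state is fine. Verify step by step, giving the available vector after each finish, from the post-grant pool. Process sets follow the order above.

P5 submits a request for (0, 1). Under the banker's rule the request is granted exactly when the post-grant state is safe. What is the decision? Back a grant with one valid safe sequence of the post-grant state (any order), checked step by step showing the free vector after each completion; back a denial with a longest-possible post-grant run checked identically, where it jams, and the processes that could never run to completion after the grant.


DENY — the pretend-granted state is unsafe.
Key observation: after P7, P3 the pool peaks at (1, 4), and each blocked process is short somewhere: P5 on type-A units; P2 on type-B units.
On the post-grant state, P7, P3 is a maximal run — nothing extends it. Walking it through:
  pool = (0, 0)
  P7 needs (0, 0) <= (0, 0) -> finishes; pool += (0, 3) = (0, 3)
  P3 needs (0, 2) <= (0, 3) -> finishes; pool += (1, 1) = (1, 4)
  P5 still needs (3, 1) but only (1, 4) is free — short on type-A units
  P2 still needs (0, 5) but only (1, 4) is free — short on type-B units
Processes that could never finish after the grant: P5 and P2.


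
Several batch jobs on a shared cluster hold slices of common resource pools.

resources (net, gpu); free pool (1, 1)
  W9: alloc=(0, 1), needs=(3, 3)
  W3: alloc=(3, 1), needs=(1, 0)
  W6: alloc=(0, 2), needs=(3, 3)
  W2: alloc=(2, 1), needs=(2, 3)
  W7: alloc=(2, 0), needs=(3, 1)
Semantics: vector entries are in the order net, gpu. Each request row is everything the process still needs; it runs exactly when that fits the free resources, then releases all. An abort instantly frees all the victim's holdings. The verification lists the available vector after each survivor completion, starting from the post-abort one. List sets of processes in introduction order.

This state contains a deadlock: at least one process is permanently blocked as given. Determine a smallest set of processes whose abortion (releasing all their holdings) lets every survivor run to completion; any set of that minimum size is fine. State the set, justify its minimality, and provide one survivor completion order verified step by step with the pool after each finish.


Abort W2.
Key observation: W6 could never have finished before the abort; with (2, 1) returned by W2, it fits at step 3.
Minimality: the empty abort set fails — the state is deadlocked as it stands.
The survivors complete as W7, W3, W6, W9. Verifying each step (starting from the post-abort pool):
  pool = (3, 2)
  W7 needs (3, 1) <= (3, 2) -> finishes; pool += (2, 0) = (5, 2)
  W3 needs (1, 0) <= (5, 2) -> finishes; pool += (3, 1) = (8, 3)
  W6 needs (3, 3) <= (8, 3) -> finishes; pool += (0, 2) = (8, 5)
  W9 needs (3, 3) <= (8, 5) -> finishes; pool += (0, 1) = (8, 6)
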